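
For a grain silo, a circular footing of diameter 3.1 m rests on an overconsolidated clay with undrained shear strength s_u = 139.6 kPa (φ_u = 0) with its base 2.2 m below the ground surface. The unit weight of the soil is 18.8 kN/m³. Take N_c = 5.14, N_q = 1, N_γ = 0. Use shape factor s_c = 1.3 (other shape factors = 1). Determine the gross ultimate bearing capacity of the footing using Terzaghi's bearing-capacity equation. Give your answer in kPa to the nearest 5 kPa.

Effective surcharge at the founding depth q = γ·D_f = 18.8 × 2.2 = 41.36 kPa.
q_ult = c·N_c·s_c + q·N_q
     = 139.6 × 5.14 × 1.3 + 41.36 × 1
     = 932.81 + 41.36 = 974.17 kPa.

q_ult ≈ 975 kPa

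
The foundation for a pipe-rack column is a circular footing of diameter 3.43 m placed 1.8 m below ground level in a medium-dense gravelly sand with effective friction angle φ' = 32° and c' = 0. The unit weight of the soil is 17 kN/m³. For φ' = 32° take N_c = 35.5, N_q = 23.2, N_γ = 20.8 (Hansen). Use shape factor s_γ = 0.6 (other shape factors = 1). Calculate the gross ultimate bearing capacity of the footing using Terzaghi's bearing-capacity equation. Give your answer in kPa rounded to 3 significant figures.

Effective surcharge at the founding depth q = γ·D_f = 17 × 1.8 = 30.6 kPa.
q_ult = q·N_q + 0.5·γ·B·N_γ·s_γ
     = 30.6 × 23.2 + 0.5 × 17 × 3.43 × 20.8 × 0.6
     = 709.92 + 363.85 = 1073.8 kPa.

q_ult ≈ 1070 kPa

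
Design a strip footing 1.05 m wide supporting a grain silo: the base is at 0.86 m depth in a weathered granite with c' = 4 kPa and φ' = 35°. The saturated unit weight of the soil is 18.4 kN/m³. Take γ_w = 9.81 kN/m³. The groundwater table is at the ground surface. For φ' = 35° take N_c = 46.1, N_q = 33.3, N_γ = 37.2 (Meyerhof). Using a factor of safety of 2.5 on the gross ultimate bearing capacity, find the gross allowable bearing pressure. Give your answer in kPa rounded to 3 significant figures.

Water table at ground surface, so effective unit weight γ' = 18.4 − 9.81 = 8.59 kN/m³ is used throughout; overburden q = 8.59 × 0.86 = 7.3874 kPa; the same γ' applies in the ½γBN_γ term.
Cohesion term c·N_c = 4 × 46.1 = 184.4 kPa; surcharge term q·N_q = 7.3874 × 33.3 = 246 kPa; self-weight term 0.5·γ·B·N_γ = 0.5 × 8.59 × 1.05 × 37.2 = 167.76 kPa.
q_ult = 184.4 + 246 + 167.76 = 598.16 kPa.
q_all = 598.16 / 2.5 = 239.27 kPa.

q_all ≈ 239 kPa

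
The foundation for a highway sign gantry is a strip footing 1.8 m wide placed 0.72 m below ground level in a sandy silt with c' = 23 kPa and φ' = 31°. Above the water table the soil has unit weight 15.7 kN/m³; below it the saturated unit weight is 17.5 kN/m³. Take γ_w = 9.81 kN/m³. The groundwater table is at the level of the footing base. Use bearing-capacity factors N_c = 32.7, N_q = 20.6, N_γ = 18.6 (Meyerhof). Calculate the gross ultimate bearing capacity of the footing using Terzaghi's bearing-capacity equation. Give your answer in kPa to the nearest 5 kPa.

q_ult ≈ 1115 kPa

Overburden at base level: q = 15.7 × 0.72 = 11.304 kPa.
Below the base the soil is submerged, so the ½γBN_γ term uses γ' = 17.5 − 9.81 = 7.69 kN/m³.
Cohesion term c·N_c = 23 × 32.7 = 752.1 kPa; surcharge term q·N_q = 11.304 × 20.6 = 232.86 kPa; self-weight term 0.5·γ·B·N_γ = 0.5 × 7.69 × 1.8 × 18.6 = 128.73 kPa.
q_ult = 752.1 + 232.86 + 128.73 = 1113.7 kPa.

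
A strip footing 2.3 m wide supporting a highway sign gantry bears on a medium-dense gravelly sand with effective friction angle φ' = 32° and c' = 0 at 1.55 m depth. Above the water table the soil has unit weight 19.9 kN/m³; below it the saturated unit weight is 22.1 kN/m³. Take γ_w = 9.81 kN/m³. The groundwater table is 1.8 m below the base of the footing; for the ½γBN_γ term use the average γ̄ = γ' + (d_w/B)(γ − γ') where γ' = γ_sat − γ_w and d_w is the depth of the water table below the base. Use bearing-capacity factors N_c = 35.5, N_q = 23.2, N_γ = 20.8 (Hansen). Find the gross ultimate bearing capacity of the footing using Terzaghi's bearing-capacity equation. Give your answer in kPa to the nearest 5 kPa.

q_ult ≈ 1150 kPa

Overburden at base level: q = 19.9 × 1.55 = 30.845 kPa.
The water table is 1.8 m below the base (< B = 2.3 m), so the ½γBN_γ term uses γ̄ = γ' + (d_w/B)(γ − γ') = 12.29 + (1.8/2.3)(19.9 − 12.29) = 18.246 kN/m³.
Surcharge term q·N_q = 30.845 × 23.2 = 715.6 kPa; self-weight term 0.5·γ·B·N_γ = 0.5 × 18.246 × 2.3 × 20.8 = 436.44 kPa.
q_ult = 715.6 + 436.44 = 1152 kPa.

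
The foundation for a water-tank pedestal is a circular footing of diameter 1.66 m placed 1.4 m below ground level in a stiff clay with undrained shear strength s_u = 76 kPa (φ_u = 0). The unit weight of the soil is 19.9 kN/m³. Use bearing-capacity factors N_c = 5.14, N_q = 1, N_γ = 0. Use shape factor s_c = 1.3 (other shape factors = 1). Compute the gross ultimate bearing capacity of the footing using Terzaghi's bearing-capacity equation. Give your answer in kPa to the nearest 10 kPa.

q = γ·D_f = 19.9 × 1.4 = 27.86 kPa.
c·N_c·s_c = 76 × 5.14 × 1.3 = 507.83 kPa
q·N_q = 27.86 × 1 = 27.86 kPa
q_ult = 507.83 + 27.86 = 535.69 kPa.

q_ult ≈ 540 kPa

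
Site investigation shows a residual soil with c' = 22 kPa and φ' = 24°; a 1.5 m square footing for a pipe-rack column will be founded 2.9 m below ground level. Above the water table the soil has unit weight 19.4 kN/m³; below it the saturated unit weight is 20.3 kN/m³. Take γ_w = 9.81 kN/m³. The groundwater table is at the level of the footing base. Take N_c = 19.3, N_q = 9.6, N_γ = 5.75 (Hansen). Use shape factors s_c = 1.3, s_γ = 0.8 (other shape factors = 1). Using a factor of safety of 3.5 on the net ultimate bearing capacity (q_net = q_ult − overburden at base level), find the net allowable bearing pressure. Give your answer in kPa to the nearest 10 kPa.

q_all(net) ≈ 310 kPa

q = γ·D_f = 19.4 × 2.9 = 56.26 kPa.
For the ½γBN_γ term take γ' = 20.3 − 9.81 = 10.49 kN/m³ (soil below base is submerged).
c·N_c·s_c = 22 × 19.3 × 1.3 = 551.98 kPa
q·N_q = 56.26 × 9.6 = 540.1 kPa
0.5·γ·B·N_γ·s_γ = 0.5 × 10.49 × 1.5 × 5.75 × 0.8 = 36.191 kPa
q_ult = 551.98 + 540.1 + 36.191 = 1128.3 kPa.
q_net = 1128.3 − 56.26 = 1072 kPa.
q_all(net) = 1072 / 3.5 = 306.29 kPa.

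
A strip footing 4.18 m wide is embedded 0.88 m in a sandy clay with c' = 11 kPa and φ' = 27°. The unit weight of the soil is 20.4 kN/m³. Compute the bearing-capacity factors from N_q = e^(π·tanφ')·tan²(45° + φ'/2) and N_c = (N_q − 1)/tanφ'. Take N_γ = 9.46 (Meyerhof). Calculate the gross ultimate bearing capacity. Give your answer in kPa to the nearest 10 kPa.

tan27° = 0.5095, so N_q = e^(π×0.5095)·tan²(58.5°) = 4.957 × 2.663 = 13.2.
N_c = (13.2 − 1)/tan27° = 23.94.
q = γ·D_f = 20.4 × 0.88 = 17.952 kPa.
c·N_c = 11 × 23.942 = 263.36 kPa
q·N_q = 17.952 × 13.199 = 236.95 kPa
0.5·γ·B·N_γ = 0.5 × 20.4 × 4.18 × 9.46 = 403.34 kPa
q_ult = 263.36 + 236.95 + 403.34 = 903.65 kPa.

q_ult ≈ 900 kPa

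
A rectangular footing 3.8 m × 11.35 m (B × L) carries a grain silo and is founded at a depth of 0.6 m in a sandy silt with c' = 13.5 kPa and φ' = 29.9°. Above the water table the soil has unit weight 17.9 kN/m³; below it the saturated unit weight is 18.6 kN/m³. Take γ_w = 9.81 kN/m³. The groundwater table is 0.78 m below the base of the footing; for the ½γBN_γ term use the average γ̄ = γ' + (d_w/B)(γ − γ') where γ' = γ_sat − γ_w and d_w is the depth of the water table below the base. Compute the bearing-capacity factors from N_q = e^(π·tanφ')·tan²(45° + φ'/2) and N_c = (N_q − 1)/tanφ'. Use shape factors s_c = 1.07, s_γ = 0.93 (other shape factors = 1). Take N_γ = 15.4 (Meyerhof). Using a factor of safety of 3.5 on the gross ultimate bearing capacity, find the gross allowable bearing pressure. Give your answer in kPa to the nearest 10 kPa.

q_all ≈ 260 kPa

N_q = e^(π·tan29.9°)·tan²(59.95°) = 18.19; N_c = (N_q − 1)/tanφ' = 29.9.
Overburden at base level: q = 17.9 × 0.6 = 10.74 kPa.
The water table is 0.78 m below the base (< B = 3.8 m), so the ½γBN_γ term uses γ̄ = γ' + (d_w/B)(γ − γ') = 8.79 + (0.78/3.8)(17.9 − 8.79) = 10.66 kN/m³.
Cohesion term c·N_c·s_c = 13.5 × 29.901 × 1.07 = 431.92 kPa; surcharge term q·N_q = 10.74 × 18.194 = 195.4 kPa; self-weight term 0.5·γ·B·N_γ·s_γ = 0.5 × 10.66 × 3.8 × 15.4 × 0.93 = 290.08 kPa.
q_ult = 431.92 + 195.4 + 290.08 = 917.4 kPa.
q_all = 917.4 / 3.5 = 262.11 kPa.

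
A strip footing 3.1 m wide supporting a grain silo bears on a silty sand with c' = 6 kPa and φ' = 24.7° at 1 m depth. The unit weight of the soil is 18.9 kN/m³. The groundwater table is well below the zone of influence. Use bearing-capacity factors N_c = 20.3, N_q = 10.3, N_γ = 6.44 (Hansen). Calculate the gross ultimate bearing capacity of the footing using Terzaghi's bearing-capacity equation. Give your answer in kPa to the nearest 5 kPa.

q_ult ≈ 505 kPa

Overburden at base level: q = 18.9 × 1 = 18.9 kPa.
Cohesion term c·N_c = 6 × 20.3 = 121.8 kPa; surcharge term q·N_q = 18.9 × 10.3 = 194.67 kPa; self-weight term 0.5·γ·B·N_γ = 0.5 × 18.9 × 3.1 × 6.44 = 188.66 kPa.
q_ult = 121.8 + 194.67 + 188.66 = 505.13 kPa.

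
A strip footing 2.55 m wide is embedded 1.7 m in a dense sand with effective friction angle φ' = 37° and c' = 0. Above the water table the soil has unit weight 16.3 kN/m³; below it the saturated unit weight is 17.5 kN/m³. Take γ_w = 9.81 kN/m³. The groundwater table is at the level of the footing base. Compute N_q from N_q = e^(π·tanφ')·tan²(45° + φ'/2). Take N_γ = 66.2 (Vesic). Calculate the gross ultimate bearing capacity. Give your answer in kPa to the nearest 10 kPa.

q_ult ≈ 1840 kPa

tan37° = 0.7536, so N_q = e^(π×0.7536)·tan²(63.5°) = 10.669 × 4.023 = 42.92.
Effective surcharge at the founding depth q = γ·D_f = 16.3 × 1.7 = 27.71 kPa.
The water table coincides with the base, so in the self-weight term γ → γ' = 7.69 kN/m³.
q_ult = q·N_q + 0.5·γ·B·N_γ
     = 27.71 × 42.92 + 0.5 × 7.69 × 2.55 × 66.2
     = 1189.3 + 649.07 = 1838.4 kPa.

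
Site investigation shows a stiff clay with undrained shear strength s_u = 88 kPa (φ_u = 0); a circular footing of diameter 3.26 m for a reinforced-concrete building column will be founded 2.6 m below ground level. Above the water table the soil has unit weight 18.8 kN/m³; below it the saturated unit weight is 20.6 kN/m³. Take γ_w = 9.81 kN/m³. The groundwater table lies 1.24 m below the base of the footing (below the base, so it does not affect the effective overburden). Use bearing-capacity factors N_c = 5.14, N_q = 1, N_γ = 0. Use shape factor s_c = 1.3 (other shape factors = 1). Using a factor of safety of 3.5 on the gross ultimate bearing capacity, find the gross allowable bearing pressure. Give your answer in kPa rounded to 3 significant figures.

q_all ≈ 182 kPa

Effective surcharge at the founding depth q = γ·D_f = 18.8 × 2.6 = 48.88 kPa.
q_ult = c·N_c·s_c + q·N_q
     = 88 × 5.14 × 1.3 + 48.88 × 1
     = 588.02 + 48.88 = 636.9 kPa.
q_all = 636.9 / 3.5 = 181.97 kPa.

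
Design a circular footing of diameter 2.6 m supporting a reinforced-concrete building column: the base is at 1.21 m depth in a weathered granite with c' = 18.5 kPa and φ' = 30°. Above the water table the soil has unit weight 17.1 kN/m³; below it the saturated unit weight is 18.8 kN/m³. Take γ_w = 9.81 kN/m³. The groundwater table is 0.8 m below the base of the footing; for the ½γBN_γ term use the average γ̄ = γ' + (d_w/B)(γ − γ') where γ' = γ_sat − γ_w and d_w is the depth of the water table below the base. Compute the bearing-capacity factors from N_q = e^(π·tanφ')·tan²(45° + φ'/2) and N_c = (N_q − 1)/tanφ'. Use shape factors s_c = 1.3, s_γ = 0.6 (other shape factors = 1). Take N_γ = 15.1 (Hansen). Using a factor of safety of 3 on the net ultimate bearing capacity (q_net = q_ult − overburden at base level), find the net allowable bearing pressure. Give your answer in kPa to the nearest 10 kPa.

N_q = e^(π·tan30°)·tan²(60°) = 18.4; N_c = (N_q − 1)/tanφ' = 30.14.
Overburden at base level: q = 17.1 × 1.21 = 20.691 kPa.
The water table is 0.8 m below the base (< B = 2.6 m), so the ½γBN_γ term uses γ̄ = γ' + (d_w/B)(γ − γ') = 8.99 + (0.8/2.6)(17.1 − 8.99) = 11.485 kN/m³.
Cohesion term c·N_c·s_c = 18.5 × 30.14 × 1.3 = 724.86 kPa; surcharge term q·N_q = 20.691 × 18.401 = 380.74 kPa; self-weight term 0.5·γ·B·N_γ·s_γ = 0.5 × 11.485 × 2.6 × 15.1 × 0.6 = 135.27 kPa.
q_ult = 724.86 + 380.74 + 135.27 = 1240.9 kPa.
q_net = 1240.9 − 20.691 = 1220.2 kPa.
q_all(net) = 1220.2 / 3 = 406.73 kPa.

q_all(net) ≈ 410 kPa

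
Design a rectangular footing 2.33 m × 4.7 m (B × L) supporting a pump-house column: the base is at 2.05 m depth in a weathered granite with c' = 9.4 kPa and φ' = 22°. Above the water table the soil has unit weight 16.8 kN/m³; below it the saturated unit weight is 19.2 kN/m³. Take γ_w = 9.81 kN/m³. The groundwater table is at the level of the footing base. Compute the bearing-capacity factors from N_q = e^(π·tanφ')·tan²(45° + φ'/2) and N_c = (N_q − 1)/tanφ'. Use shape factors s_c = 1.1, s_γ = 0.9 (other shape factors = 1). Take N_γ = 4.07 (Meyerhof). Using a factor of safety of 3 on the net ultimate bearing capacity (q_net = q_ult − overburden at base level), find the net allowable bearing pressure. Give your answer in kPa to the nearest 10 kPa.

q_all(net) ≈ 150 kPa

N_q = e^(π·tan22°)·tan²(56°) = 7.82; N_c = (N_q − 1)/tanφ' = 16.88.
Overburden at base level: q = 16.8 × 2.05 = 34.44 kPa.
Below the base the soil is submerged, so the ½γBN_γ term uses γ' = 19.2 − 9.81 = 9.39 kN/m³.
Cohesion term c·N_c·s_c = 9.4 × 16.883 × 1.1 = 174.57 kPa; surcharge term q·N_q = 34.44 × 7.8211 = 269.36 kPa; self-weight term 0.5·γ·B·N_γ·s_γ = 0.5 × 9.39 × 2.33 × 4.07 × 0.9 = 40.071 kPa.
q_ult = 174.57 + 269.36 + 40.071 = 484 kPa.
q_net = 484 − 34.44 = 449.56 kPa.
q_all(net) = 449.56 / 3 = 149.85 kPa.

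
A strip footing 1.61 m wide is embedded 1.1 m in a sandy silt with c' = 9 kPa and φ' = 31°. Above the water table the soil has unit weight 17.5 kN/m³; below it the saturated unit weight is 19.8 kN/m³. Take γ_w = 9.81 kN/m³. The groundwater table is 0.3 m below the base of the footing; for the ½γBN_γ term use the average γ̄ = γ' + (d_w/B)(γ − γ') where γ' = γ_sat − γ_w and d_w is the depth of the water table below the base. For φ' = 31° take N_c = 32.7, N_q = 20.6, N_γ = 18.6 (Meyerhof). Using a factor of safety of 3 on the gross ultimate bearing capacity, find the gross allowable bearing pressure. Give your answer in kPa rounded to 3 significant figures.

q_all ≈ 287 kPa

q = γ·D_f = 17.5 × 1.1 = 19.25 kPa.
γ' = 9.99 kN/m³; averaging over the depth B below the base, γ̄ = γ' + (d_w/B)(γ − γ') = 11.389 kN/m³.
c·N_c = 9 × 32.7 = 294.3 kPa
q·N_q = 19.25 × 20.6 = 396.55 kPa
0.5·γ·B·N_γ = 0.5 × 11.389 × 1.61 × 18.6 = 170.53 kPa
q_ult = 294.3 + 396.55 + 170.53 = 861.38 kPa.
q_all = 861.38 / 3 = 287.13 kPa.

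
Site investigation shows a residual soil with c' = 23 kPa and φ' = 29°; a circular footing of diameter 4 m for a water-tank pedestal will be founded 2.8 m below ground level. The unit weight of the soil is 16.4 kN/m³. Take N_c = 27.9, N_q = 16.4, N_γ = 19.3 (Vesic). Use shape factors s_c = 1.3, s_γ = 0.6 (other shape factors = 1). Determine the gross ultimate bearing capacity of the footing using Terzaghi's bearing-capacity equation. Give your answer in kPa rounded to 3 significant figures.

q_ult ≈ 1970 kPa

q = γ·D_f = 16.4 × 2.8 = 45.92 kPa.
c·N_c·s_c = 23 × 27.9 × 1.3 = 834.21 kPa
q·N_q = 45.92 × 16.4 = 753.09 kPa
0.5·γ·B·N_γ·s_γ = 0.5 × 16.4 × 4 × 19.3 × 0.6 = 379.82 kPa
q_ult = 834.21 + 753.09 + 379.82 = 1967.1 kPa.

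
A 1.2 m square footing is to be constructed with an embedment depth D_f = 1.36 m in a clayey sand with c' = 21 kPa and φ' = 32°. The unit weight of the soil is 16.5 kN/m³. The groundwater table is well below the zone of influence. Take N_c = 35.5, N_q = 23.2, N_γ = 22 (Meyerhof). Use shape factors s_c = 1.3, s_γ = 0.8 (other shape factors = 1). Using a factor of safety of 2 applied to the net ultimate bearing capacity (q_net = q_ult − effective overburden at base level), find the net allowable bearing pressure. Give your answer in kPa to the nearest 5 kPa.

Effective surcharge at the founding depth q = γ·D_f = 16.5 × 1.36 = 22.44 kPa.
q_ult = c·N_c·s_c + q·N_q + 0.5·γ·B·N_γ·s_γ
     = 21 × 35.5 × 1.3 + 22.44 × 23.2 + 0.5 × 16.5 × 1.2 × 22 × 0.8
     = 969.15 + 520.61 + 174.24 = 1664 kPa.
Net ultimate: q_net = 1664 − 22.44 = 1641.6 kPa.
q_all(net) = 1641.6 / 2 = 820.78 kPa.

q_all(net) ≈ 820 kPa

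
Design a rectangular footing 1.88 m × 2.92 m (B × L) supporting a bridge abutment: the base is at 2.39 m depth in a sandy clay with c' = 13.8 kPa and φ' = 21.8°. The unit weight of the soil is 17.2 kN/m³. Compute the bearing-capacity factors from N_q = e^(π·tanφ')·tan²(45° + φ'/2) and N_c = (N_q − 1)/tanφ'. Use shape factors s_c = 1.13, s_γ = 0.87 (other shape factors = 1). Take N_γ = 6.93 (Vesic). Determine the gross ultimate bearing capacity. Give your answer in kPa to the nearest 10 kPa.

tan21.8° = 0.4, so N_q = e^(π×0.4)·tan²(55.9°) = 3.513 × 2.182 = 7.66.
N_c = (7.66 − 1)/tan21.8° = 16.66.
q = γ·D_f = 17.2 × 2.39 = 41.108 kPa.
c·N_c·s_c = 13.8 × 16.662 × 1.13 = 259.82 kPa
q·N_q = 41.108 × 7.6642 = 315.06 kPa
0.5·γ·B·N_γ·s_γ = 0.5 × 17.2 × 1.88 × 6.93 × 0.87 = 97.478 kPa
q_ult = 259.82 + 315.06 + 97.478 = 672.36 kPa.

q_ult ≈ 670 kPa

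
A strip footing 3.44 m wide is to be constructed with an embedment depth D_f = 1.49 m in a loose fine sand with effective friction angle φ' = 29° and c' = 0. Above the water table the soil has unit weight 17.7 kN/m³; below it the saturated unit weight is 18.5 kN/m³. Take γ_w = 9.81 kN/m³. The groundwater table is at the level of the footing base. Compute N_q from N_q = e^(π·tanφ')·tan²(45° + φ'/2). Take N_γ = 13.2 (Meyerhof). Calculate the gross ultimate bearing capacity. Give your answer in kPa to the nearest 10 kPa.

tan29° = 0.5543, so N_q = e^(π×0.5543)·tan²(59.5°) = 5.705 × 2.882 = 16.44.
Overburden at base level: q = 17.7 × 1.49 = 26.373 kPa.
Below the base the soil is submerged, so the ½γBN_γ term uses γ' = 18.5 − 9.81 = 8.69 kN/m³.
Surcharge term q·N_q = 26.373 × 16.443 = 433.66 kPa; self-weight term 0.5·γ·B·N_γ = 0.5 × 8.69 × 3.44 × 13.2 = 197.3 kPa.
q_ult = 433.66 + 197.3 = 630.96 kPa.

q_ult ≈ 630 kPa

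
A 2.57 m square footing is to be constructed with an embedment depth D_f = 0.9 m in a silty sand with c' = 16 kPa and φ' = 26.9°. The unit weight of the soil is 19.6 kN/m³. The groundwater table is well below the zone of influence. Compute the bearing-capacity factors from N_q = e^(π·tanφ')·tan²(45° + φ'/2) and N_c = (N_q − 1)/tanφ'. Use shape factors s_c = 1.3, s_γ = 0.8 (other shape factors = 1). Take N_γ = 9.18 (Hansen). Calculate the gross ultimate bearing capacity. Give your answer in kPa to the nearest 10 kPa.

tan26.9° = 0.5073, so N_q = e^(π×0.5073)·tan²(58.45°) = 4.923 × 2.653 = 13.06.
N_c = (13.06 − 1)/tan26.9° = 23.77.
Effective surcharge at the founding depth q = γ·D_f = 19.6 × 0.9 = 17.64 kPa.
q_ult = c·N_c·s_c + q·N_q + 0.5·γ·B·N_γ·s_γ
     = 16 × 23.766 × 1.3 + 17.64 × 13.057 + 0.5 × 19.6 × 2.57 × 9.18 × 0.8
     = 494.33 + 230.33 + 184.97 = 909.63 kPa.

q_ult ≈ 910 kPa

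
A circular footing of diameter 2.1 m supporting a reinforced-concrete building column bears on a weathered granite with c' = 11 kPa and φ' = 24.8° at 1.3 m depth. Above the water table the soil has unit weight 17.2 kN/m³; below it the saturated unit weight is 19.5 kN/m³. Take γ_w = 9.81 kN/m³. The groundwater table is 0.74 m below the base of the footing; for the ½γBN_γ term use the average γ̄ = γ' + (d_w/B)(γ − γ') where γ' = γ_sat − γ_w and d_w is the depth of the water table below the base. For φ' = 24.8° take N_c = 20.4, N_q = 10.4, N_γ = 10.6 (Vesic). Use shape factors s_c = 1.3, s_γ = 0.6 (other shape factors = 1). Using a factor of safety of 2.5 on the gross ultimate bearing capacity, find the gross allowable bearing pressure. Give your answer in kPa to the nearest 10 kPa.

q_all ≈ 240 kPa

Effective surcharge at the founding depth q = γ·D_f = 17.2 × 1.3 = 22.36 kPa.
With d_w = 0.74 m < B, γ̄ = 9.69 + (0.74/2.1) × (17.2 − 9.69) = 12.336 kN/m³.
q_ult = c·N_c·s_c + q·N_q + 0.5·γ·B·N_γ·s_γ
     = 11 × 20.4 × 1.3 + 22.36 × 10.4 + 0.5 × 12.336 × 2.1 × 10.6 × 0.6
     = 291.72 + 232.54 + 82.382 = 606.65 kPa.
q_all = 606.65 / 2.5 = 242.66 kPa.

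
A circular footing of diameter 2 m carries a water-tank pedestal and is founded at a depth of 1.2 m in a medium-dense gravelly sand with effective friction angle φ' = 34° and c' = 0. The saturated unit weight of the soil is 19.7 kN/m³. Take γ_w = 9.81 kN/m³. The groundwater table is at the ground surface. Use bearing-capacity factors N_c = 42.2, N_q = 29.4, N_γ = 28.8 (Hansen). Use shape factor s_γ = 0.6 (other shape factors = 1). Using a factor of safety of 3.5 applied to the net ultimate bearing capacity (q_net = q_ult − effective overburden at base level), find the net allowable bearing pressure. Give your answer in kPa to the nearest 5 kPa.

Water table at ground surface, so effective unit weight γ' = 19.7 − 9.81 = 9.89 kN/m³ is used throughout; overburden q = 9.89 × 1.2 = 11.868 kPa; the same γ' applies in the ½γBN_γ term.
Surcharge term q·N_q = 11.868 × 29.4 = 348.92 kPa; self-weight term 0.5·γ·B·N_γ·s_γ = 0.5 × 9.89 × 2 × 28.8 × 0.6 = 170.9 kPa.
q_ult = 348.92 + 170.9 = 519.82 kPa.
Net ultimate: q_net = 519.82 − 11.868 = 507.95 kPa.
q_all(net) = 507.95 / 3.5 = 145.13 kPa.

q_all(net) ≈ 145 kPa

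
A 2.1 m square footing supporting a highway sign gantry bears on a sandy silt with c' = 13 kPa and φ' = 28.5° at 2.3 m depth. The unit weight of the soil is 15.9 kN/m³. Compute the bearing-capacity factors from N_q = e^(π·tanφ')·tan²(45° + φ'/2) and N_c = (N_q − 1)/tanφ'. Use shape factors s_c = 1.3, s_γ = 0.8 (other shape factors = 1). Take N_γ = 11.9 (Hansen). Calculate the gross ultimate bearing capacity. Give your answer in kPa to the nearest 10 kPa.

q_ult ≈ 1180 kPa

tan28.5° = 0.543, so N_q = e^(π×0.543)·tan²(59.25°) = 5.505 × 2.825 = 15.55.
N_c = (15.55 − 1)/tan28.5° = 26.81.
Effective surcharge at the founding depth q = γ·D_f = 15.9 × 2.3 = 36.57 kPa.
q_ult = c·N_c·s_c + q·N_q + 0.5·γ·B·N_γ·s_γ
     = 13 × 26.806 × 1.3 + 36.57 × 15.554 + 0.5 × 15.9 × 2.1 × 11.9 × 0.8
     = 453.02 + 568.82 + 158.94 = 1180.8 kPa.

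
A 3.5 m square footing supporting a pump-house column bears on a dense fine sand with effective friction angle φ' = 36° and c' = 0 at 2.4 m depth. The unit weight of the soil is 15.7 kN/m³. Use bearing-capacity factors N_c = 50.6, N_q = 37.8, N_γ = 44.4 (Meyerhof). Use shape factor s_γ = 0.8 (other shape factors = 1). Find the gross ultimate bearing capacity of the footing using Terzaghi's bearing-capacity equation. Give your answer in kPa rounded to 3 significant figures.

Overburden at base level: q = 15.7 × 2.4 = 37.68 kPa.
Surcharge term q·N_q = 37.68 × 37.8 = 1424.3 kPa; self-weight term 0.5·γ·B·N_γ·s_γ = 0.5 × 15.7 × 3.5 × 44.4 × 0.8 = 975.91 kPa.
q_ult = 1424.3 + 975.91 = 2400.2 kPa.

q_ult ≈ 2400 kPa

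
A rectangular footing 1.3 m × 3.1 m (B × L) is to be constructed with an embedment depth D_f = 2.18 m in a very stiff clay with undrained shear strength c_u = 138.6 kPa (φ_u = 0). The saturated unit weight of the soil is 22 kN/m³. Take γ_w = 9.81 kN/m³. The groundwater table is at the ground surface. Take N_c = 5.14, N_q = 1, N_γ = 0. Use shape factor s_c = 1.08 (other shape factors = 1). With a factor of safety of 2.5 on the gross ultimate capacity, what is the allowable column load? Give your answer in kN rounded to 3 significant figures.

With the water table at the surface the whole profile is submerged: γ' = 22 − 9.81 = 12.19 kN/m³, so q = γ'·D_f = 26.574 kPa.
q_ult = c·N_c·s_c + q·N_q
     = 138.6 × 5.14 × 1.08 + 26.574 × 1
     = 769.4 + 26.574 = 795.97 kPa.
Gross allowable pressure q_all = 795.97 / 2.5 = 318.39 kPa.
Footing area = 4.03 m², so allowable column load = 318.39 × 4.03 = 1283.1 kN.

P_all ≈ 1280 kN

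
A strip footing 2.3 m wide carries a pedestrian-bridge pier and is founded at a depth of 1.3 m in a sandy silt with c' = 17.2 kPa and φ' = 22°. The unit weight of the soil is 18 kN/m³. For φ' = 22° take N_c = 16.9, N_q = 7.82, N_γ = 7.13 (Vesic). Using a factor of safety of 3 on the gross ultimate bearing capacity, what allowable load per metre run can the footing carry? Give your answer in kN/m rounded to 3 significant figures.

≈ 476 kN/m

Effective surcharge at the founding depth q = γ·D_f = 18 × 1.3 = 23.4 kPa.
q_ult = c·N_c + q·N_q + 0.5·γ·B·N_γ
     = 17.2 × 16.9 + 23.4 × 7.82 + 0.5 × 18 × 2.3 × 7.13
     = 290.68 + 182.99 + 147.59 = 621.26 kPa.
Gross allowable pressure q_all = 621.26 / 3 = 207.09 kPa.
Allowable wall load = q_all × B = 207.09 × 2.3 = 476.3 kN per metre run.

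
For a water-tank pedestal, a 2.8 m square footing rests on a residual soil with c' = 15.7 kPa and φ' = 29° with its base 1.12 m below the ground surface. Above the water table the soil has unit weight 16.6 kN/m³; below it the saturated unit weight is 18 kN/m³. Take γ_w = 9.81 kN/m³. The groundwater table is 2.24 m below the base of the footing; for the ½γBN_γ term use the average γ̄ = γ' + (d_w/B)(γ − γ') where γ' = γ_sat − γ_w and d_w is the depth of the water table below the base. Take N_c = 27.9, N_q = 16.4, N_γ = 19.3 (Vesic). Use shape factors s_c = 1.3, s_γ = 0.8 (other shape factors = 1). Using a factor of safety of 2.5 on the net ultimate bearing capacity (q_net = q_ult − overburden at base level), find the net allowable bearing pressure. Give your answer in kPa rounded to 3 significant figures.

q_all(net) ≈ 471 kPa

q = γ·D_f = 16.6 × 1.12 = 18.592 kPa.
γ' = 8.19 kN/m³; averaging over the depth B below the base, γ̄ = γ' + (d_w/B)(γ − γ') = 14.918 kN/m³.
c·N_c·s_c = 15.7 × 27.9 × 1.3 = 569.44 kPa
q·N_q = 18.592 × 16.4 = 304.91 kPa
0.5·γ·B·N_γ·s_γ = 0.5 × 14.918 × 2.8 × 19.3 × 0.8 = 322.47 kPa
q_ult = 569.44 + 304.91 + 322.47 = 1196.8 kPa.
q_net = 1196.8 − 18.592 = 1178.2 kPa.
q_all(net) = 1178.2 / 2.5 = 471.29 kPa.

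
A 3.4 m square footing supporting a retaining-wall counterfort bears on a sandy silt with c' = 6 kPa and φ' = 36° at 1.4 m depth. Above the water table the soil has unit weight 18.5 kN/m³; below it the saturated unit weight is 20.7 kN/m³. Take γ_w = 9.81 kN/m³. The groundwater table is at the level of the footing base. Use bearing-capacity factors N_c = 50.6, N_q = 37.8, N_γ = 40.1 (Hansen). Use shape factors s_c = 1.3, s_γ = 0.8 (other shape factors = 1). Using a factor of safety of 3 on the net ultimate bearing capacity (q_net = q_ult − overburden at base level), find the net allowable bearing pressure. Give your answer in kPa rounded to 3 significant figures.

q_all(net) ≈ 647 kPa

q = γ·D_f = 18.5 × 1.4 = 25.9 kPa.
For the ½γBN_γ term take γ' = 20.7 − 9.81 = 10.89 kN/m³ (soil below base is submerged).
c·N_c·s_c = 6 × 50.6 × 1.3 = 394.68 kPa
q·N_q = 25.9 × 37.8 = 979.02 kPa
0.5·γ·B·N_γ·s_γ = 0.5 × 10.89 × 3.4 × 40.1 × 0.8 = 593.9 kPa
q_ult = 394.68 + 979.02 + 593.9 = 1967.6 kPa.
q_net = 1967.6 − 25.9 = 1941.7 kPa.
q_all(net) = 1941.7 / 3 = 647.23 kPa.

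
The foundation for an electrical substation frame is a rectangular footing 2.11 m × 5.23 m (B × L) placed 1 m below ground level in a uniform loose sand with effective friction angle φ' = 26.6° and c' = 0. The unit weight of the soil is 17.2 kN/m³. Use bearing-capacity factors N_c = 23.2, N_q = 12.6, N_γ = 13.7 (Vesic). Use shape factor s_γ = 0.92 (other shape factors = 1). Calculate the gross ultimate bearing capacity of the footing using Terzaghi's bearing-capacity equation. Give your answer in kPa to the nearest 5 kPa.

Overburden at base level: q = 17.2 × 1 = 17.2 kPa.
Surcharge term q·N_q = 17.2 × 12.6 = 216.72 kPa; self-weight term 0.5·γ·B·N_γ·s_γ = 0.5 × 17.2 × 2.11 × 13.7 × 0.92 = 228.71 kPa.
q_ult = 216.72 + 228.71 = 445.43 kPa.

q_ult ≈ 445 kPa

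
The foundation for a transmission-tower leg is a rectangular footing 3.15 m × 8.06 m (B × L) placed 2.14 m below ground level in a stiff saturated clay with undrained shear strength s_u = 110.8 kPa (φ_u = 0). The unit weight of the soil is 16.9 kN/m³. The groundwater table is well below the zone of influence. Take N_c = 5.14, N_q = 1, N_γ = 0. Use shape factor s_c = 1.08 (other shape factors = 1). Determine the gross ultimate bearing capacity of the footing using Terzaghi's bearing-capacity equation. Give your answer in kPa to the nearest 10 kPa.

Effective surcharge at the founding depth q = γ·D_f = 16.9 × 2.14 = 36.166 kPa.
q_ult = c·N_c·s_c + q·N_q
     = 110.8 × 5.14 × 1.08 + 36.166 × 1
     = 615.07 + 36.166 = 651.24 kPa.

q_ult ≈ 650 kPa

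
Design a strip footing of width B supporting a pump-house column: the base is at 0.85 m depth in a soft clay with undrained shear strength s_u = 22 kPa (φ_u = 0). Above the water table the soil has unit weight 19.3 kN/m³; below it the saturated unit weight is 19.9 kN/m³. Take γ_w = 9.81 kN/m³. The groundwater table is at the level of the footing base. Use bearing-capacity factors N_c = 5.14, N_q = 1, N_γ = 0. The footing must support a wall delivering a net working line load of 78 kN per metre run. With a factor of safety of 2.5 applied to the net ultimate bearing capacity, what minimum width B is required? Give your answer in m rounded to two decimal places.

Overburden at base level: q = 19.3 × 0.85 = 16.405 kPa.
Cohesion term c·N_c = 22 × 5.14 = 113.08 kPa; surcharge term q·N_q = 16.405 × 1 = 16.405 kPa.
q_ult = 113.08 + 16.405 = 129.49 kPa.
For φ = 0 the ½γBN_γ term vanishes, so q_ult is independent of B. q_net = 129.49 − 16.405 = 113.08 kPa; q_all(net) = 113.08/2.5 = 45.232 kPa.
Required width B = w / q_all(net) = 78 / 45.232 = 1.724 m.

B = 1.72 m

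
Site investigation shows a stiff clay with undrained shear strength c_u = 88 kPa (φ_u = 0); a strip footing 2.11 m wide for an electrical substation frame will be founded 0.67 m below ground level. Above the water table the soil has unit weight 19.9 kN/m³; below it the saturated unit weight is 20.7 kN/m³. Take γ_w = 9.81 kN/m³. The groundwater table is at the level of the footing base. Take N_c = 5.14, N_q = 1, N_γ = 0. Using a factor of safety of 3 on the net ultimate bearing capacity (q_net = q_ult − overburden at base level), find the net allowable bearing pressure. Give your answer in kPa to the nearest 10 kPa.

Effective surcharge at the founding depth q = γ·D_f = 19.9 × 0.67 = 13.333 kPa.
q_ult = c·N_c + q·N_q
     = 88 × 5.14 + 13.333 × 1
     = 452.32 + 13.333 = 465.65 kPa.
q_net = 465.65 − 13.333 = 452.32 kPa.
q_all(net) = 452.32 / 3 = 150.77 kPa.

q_all(net) ≈ 150 kPa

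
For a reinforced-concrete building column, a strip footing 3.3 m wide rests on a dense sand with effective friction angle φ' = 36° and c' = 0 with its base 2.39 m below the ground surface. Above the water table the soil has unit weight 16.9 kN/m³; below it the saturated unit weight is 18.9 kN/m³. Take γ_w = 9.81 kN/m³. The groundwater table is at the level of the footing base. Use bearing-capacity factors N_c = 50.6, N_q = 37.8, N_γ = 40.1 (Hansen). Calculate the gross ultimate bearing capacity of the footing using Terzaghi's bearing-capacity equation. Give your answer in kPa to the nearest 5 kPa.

Effective surcharge at the founding depth q = γ·D_f = 16.9 × 2.39 = 40.391 kPa.
The water table coincides with the base, so in the self-weight term γ → γ' = 9.09 kN/m³.
q_ult = q·N_q + 0.5·γ·B·N_γ
     = 40.391 × 37.8 + 0.5 × 9.09 × 3.3 × 40.1
     = 1526.8 + 601.44 = 2128.2 kPa.

q_ult ≈ 2130 kPa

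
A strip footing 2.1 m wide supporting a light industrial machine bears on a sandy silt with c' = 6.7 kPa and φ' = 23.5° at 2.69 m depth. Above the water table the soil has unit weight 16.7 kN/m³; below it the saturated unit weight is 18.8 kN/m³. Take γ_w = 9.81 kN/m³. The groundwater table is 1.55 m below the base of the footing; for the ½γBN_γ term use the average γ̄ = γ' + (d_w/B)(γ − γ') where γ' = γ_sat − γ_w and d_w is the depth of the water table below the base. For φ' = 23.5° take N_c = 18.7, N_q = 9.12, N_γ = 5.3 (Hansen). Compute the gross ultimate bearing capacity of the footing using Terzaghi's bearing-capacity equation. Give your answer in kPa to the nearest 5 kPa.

q_ult ≈ 615 kPa

Overburden at base level: q = 16.7 × 2.69 = 44.923 kPa.
The water table is 1.55 m below the base (< B = 2.1 m), so the ½γBN_γ term uses γ̄ = γ' + (d_w/B)(γ − γ') = 8.99 + (1.55/2.1)(16.7 − 8.99) = 14.681 kN/m³.
Cohesion term c·N_c = 6.7 × 18.7 = 125.29 kPa; surcharge term q·N_q = 44.923 × 9.12 = 409.7 kPa; self-weight term 0.5·γ·B·N_γ = 0.5 × 14.681 × 2.1 × 5.3 = 81.698 kPa.
q_ult = 125.29 + 409.7 + 81.698 = 616.69 kPa.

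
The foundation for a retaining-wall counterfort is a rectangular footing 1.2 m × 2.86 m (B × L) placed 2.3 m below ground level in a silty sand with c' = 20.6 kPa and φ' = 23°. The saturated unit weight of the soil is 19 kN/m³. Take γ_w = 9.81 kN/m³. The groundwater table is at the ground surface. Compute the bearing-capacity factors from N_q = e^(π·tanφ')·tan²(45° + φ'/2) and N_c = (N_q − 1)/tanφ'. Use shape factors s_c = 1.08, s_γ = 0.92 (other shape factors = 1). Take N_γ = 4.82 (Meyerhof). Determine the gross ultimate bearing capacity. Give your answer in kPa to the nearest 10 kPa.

q_ult ≈ 610 kPa

tan23° = 0.4245, so N_q = e^(π×0.4245)·tan²(56.5°) = 3.794 × 2.283 = 8.66.
N_c = (8.66 − 1)/tan23° = 18.05.
Water table at ground surface, so effective unit weight γ' = 19 − 9.81 = 9.19 kN/m³ is used throughout; overburden q = 9.19 × 2.3 = 21.137 kPa; the same γ' applies in the ½γBN_γ term.
Cohesion term c·N_c·s_c = 20.6 × 18.049 × 1.08 = 401.55 kPa; surcharge term q·N_q = 21.137 × 8.6612 = 183.07 kPa; self-weight term 0.5·γ·B·N_γ·s_γ = 0.5 × 9.19 × 1.2 × 4.82 × 0.92 = 24.451 kPa.
q_ult = 401.55 + 183.07 + 24.451 = 609.07 kPa.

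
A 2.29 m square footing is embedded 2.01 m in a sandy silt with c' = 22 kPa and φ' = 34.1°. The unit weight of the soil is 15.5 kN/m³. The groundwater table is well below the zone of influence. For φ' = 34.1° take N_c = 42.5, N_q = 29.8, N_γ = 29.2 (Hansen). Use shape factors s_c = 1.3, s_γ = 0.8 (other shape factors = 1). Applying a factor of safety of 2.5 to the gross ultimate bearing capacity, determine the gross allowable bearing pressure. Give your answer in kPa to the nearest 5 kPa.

q_all ≈ 1025 kPa

q = γ·D_f = 15.5 × 2.01 = 31.155 kPa.
c·N_c·s_c = 22 × 42.5 × 1.3 = 1215.5 kPa
q·N_q = 31.155 × 29.8 = 928.42 kPa
0.5·γ·B·N_γ·s_γ = 0.5 × 15.5 × 2.29 × 29.2 × 0.8 = 414.58 kPa
q_ult = 1215.5 + 928.42 + 414.58 = 2558.5 kPa.
q_all = q_ult / FS = 2558.5 / 2.5 = 1023.4 kPa.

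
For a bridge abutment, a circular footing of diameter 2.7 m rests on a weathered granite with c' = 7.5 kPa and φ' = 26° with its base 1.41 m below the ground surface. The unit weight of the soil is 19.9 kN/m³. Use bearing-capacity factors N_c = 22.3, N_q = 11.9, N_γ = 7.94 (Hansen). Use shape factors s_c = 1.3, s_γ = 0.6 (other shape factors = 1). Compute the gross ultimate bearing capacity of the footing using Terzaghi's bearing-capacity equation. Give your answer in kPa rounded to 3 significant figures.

q_ult ≈ 679 kPa

Overburden at base level: q = 19.9 × 1.41 = 28.059 kPa.
Cohesion term c·N_c·s_c = 7.5 × 22.3 × 1.3 = 217.43 kPa; surcharge term q·N_q = 28.059 × 11.9 = 333.9 kPa; self-weight term 0.5·γ·B·N_γ·s_γ = 0.5 × 19.9 × 2.7 × 7.94 × 0.6 = 127.98 kPa.
q_ult = 217.43 + 333.9 + 127.98 = 679.31 kPa.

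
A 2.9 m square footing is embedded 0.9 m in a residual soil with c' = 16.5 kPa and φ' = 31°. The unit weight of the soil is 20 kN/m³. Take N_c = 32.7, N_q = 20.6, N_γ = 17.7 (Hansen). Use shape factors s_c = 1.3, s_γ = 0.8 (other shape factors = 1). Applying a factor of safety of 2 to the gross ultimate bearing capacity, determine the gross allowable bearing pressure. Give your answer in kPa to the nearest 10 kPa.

q_all ≈ 740 kPa

Effective surcharge at the founding depth q = γ·D_f = 20 × 0.9 = 18 kPa.
q_ult = c·N_c·s_c + q·N_q + 0.5·γ·B·N_γ·s_γ
     = 16.5 × 32.7 × 1.3 + 18 × 20.6 + 0.5 × 20 × 2.9 × 17.7 × 0.8
     = 701.42 + 370.8 + 410.64 = 1482.9 kPa.
q_all = q_ult / FS = 1482.9 / 2 = 741.43 kPa.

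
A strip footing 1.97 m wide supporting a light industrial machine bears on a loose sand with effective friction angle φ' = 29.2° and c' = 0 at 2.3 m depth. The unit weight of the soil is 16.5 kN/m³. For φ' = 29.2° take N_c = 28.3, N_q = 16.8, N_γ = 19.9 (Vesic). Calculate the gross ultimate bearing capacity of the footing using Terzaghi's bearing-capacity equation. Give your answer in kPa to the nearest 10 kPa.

q_ult ≈ 960 kPa

q = γ·D_f = 16.5 × 2.3 = 37.95 kPa.
q·N_q = 37.95 × 16.8 = 637.56 kPa
0.5·γ·B·N_γ = 0.5 × 16.5 × 1.97 × 19.9 = 323.42 kPa
q_ult = 637.56 + 323.42 = 960.98 kPa.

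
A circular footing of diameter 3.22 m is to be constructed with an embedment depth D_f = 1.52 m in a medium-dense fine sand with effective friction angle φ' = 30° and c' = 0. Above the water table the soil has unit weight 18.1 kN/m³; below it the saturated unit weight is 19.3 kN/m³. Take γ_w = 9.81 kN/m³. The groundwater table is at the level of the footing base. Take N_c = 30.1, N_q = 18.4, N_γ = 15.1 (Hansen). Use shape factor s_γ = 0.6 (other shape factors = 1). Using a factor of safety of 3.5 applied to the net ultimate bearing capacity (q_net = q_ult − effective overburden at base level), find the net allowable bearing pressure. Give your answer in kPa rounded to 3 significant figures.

q_all(net) ≈ 176 kPa

Overburden at base level: q = 18.1 × 1.52 = 27.512 kPa.
Below the base the soil is submerged, so the ½γBN_γ term uses γ' = 19.3 − 9.81 = 9.49 kN/m³.
Surcharge term q·N_q = 27.512 × 18.4 = 506.22 kPa; self-weight term 0.5·γ·B·N_γ·s_γ = 0.5 × 9.49 × 3.22 × 15.1 × 0.6 = 138.43 kPa.
q_ult = 506.22 + 138.43 = 644.65 kPa.
Net ultimate: q_net = 644.65 − 27.512 = 617.14 kPa.
q_all(net) = 617.14 / 3.5 = 176.32 kPa.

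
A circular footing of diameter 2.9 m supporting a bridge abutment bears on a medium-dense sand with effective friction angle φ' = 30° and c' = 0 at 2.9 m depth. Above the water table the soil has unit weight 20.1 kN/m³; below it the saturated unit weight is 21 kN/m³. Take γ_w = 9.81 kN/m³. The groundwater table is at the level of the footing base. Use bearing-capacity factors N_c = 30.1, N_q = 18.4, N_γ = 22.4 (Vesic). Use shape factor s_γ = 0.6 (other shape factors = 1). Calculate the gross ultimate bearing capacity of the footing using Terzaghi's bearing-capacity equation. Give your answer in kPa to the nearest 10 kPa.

Effective surcharge at the founding depth q = γ·D_f = 20.1 × 2.9 = 58.29 kPa.
The water table coincides with the base, so in the self-weight term γ → γ' = 11.19 kN/m³.
q_ult = q·N_q + 0.5·γ·B·N_γ·s_γ
     = 58.29 × 18.4 + 0.5 × 11.19 × 2.9 × 22.4 × 0.6
     = 1072.5 + 218.07 = 1290.6 kPa.

q_ult ≈ 1290 kPa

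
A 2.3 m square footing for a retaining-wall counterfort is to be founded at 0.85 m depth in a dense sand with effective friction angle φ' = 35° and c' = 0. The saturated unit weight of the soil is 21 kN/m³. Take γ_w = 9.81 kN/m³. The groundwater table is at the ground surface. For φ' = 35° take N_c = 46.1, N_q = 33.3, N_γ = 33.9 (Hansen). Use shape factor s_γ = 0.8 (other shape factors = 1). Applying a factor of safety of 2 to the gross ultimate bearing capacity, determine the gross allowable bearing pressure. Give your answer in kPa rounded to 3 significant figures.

q_all ≈ 333 kPa

γ' = 21 − 9.81 = 11.19 kN/m³ (submerged throughout). q = 11.19 × 0.85 = 9.5115 kPa; the same γ' applies in the ½γBN_γ term.
q·N_q = 9.5115 × 33.3 = 316.73 kPa
0.5·γ·B·N_γ·s_γ = 0.5 × 11.19 × 2.3 × 33.9 × 0.8 = 348.99 kPa
q_ult = 316.73 + 348.99 = 665.73 kPa.
q_all = q_ult / FS = 665.73 / 2 = 332.86 kPa.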